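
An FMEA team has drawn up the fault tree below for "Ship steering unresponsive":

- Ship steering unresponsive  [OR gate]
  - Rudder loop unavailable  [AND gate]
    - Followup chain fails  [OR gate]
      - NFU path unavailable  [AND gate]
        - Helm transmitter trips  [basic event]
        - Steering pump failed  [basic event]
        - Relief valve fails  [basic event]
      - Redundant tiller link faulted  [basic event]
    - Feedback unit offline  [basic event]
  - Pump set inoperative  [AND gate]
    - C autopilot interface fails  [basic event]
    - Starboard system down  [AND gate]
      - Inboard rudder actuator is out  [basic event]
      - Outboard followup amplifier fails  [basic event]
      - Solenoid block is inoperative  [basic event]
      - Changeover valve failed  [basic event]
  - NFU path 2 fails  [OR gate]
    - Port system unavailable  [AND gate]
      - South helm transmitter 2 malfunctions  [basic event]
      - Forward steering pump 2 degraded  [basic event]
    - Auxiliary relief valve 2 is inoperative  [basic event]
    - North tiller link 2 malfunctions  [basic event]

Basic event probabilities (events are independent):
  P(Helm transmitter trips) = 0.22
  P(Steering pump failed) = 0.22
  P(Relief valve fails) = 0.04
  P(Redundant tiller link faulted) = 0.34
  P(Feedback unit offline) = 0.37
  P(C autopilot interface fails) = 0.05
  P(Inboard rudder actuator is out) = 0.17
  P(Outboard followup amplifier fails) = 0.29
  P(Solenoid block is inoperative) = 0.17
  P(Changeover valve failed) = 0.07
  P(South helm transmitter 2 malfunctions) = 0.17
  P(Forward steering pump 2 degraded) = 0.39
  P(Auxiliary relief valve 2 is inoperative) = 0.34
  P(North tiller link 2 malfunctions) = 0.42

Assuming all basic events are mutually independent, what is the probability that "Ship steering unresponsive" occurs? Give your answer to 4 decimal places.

0.6877

P(NFU path unavailable) [AND] = 0.22 × 0.22 × 0.04 = 0.001936
P(Followup chain fails) [OR] = 1 − (1−0.001936) × (1−0.34) = 0.341278
P(Rudder loop unavailable) [AND] = 0.341278 × 0.37 = 0.126273
P(Starboard system down) [AND] = 0.17 × 0.29 × 0.17 × 0.07 = 0.000587
P(Pump set inoperative) [AND] = 0.05 × 0.000587 = 0.000029
P(Port system unavailable) [AND] = 0.17 × 0.39 = 0.066300
P(NFU path 2 fails) [OR] = 1 − (1−0.066300) × (1−0.34) × (1−0.42) = 0.642580
P(Ship steering unresponsive) [OR] = 1 − (1−0.126273) × (1−0.000029) × (1−0.642580) = 0.687722
Rounded to 4 decimal places: P(Ship steering unresponsive) ≈ 0.6877.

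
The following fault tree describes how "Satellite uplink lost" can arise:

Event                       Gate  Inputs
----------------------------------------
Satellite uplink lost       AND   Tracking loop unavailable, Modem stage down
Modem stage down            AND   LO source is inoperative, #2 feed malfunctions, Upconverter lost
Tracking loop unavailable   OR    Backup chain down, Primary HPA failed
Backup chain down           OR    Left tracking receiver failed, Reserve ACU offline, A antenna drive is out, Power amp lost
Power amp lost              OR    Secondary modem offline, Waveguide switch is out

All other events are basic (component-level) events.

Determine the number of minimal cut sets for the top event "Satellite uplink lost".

6

Power amp lost [OR]: union of children's cut sets → 2 cut set(s).
Backup chain down [OR]: union of children's cut sets → 5 cut set(s).
Tracking loop unavailable [OR]: union of children's cut sets → 6 cut set(s).
Modem stage down [AND]: one cut set from each child combined → 1 × 1 × 1 = 1 cut set(s).
Satellite uplink lost [AND]: one cut set from each child combined → 6 × 1 = 6 cut set(s).
Minimal cut sets: {#2 feed malfunctions, LO source is inoperative, Left tracking receiver failed, Upconverter lost}; {#2 feed malfunctions, LO source is inoperative, Reserve ACU offline, Upconverter lost}; {#2 feed malfunctions, A antenna drive is out, LO source is inoperative, Upconverter lost}; {#2 feed malfunctions, LO source is inoperative, Secondary modem offline, Upconverter lost}; {#2 feed malfunctions, LO source is inoperative, Upconverter lost, Waveguide switch is out}; {#2 feed malfunctions, LO source is inoperative, Primary HPA failed, Upconverter lost}.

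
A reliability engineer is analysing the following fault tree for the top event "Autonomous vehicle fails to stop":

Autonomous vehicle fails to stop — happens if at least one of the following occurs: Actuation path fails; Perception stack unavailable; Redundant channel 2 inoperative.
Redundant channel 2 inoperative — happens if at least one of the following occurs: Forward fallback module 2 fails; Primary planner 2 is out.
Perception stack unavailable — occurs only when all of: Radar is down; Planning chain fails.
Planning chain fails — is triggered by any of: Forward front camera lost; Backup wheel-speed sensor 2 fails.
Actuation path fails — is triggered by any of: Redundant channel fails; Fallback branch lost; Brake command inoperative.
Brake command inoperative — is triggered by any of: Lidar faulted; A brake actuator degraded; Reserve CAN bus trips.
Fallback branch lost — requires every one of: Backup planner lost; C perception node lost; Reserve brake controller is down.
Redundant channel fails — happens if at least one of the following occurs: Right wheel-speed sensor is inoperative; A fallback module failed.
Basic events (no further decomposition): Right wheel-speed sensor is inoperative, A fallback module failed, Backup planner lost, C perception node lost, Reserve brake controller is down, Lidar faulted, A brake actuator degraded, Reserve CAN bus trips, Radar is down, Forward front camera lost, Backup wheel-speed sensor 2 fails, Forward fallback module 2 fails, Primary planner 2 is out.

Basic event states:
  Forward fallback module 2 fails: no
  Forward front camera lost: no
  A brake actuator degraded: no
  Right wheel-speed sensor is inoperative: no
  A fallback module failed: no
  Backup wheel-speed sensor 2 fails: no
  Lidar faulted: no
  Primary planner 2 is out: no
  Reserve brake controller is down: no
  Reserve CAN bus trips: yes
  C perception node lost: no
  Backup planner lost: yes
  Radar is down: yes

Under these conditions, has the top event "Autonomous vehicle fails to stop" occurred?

Redundant channel fails [OR]: Right wheel-speed sensor is inoperative=not, A fallback module failed=not → no input occurs → does not occur.
Fallback branch lost [AND]: Backup planner lost=occurs, C perception node lost=not, Reserve brake controller is down=not → not all inputs occur → does not occur.
Brake command inoperative [OR]: Lidar faulted=not, A brake actuator degraded=not, Reserve CAN bus trips=occurs → at least one input occurs → occurs.
Actuation path fails [OR]: Redundant channel fails=not, Fallback branch lost=not, Brake command inoperative=occurs → at least one input occurs → occurs.
Planning chain fails [OR]: Forward front camera lost=not, Backup wheel-speed sensor 2 fails=not → no input occurs → does not occur.
Perception stack unavailable [AND]: Radar is down=occurs, Planning chain fails=not → not all inputs occur → does not occur.
Redundant channel 2 inoperative [OR]: Forward fallback module 2 fails=not, Primary planner 2 is out=not → no input occurs → does not occur.
Autonomous vehicle fails to stop [OR]: Actuation path fails=occurs, Perception stack unavailable=not, Redundant channel 2 inoperative=not → at least one input occurs → occurs.

Yes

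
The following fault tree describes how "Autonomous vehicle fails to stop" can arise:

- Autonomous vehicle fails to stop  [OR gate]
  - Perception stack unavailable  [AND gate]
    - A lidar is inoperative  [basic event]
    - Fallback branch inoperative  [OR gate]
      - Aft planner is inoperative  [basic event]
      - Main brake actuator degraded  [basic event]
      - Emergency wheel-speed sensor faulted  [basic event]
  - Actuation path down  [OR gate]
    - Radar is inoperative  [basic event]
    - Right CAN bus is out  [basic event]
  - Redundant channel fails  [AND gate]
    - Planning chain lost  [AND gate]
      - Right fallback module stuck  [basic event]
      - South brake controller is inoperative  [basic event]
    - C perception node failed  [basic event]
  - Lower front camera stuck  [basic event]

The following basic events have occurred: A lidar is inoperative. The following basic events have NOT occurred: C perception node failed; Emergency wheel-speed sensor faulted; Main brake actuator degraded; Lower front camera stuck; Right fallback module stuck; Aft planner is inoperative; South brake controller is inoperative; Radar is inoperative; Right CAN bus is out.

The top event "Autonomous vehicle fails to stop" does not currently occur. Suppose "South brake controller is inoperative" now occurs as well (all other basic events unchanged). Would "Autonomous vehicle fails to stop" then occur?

No

Counterfactual: set "South brake controller is inoperative" to occurred.
Fallback branch inoperative [OR]: Aft planner is inoperative=not, Main brake actuator degraded=not, Emergency wheel-speed sensor faulted=not → no input occurs → does not occur.
Perception stack unavailable [AND]: A lidar is inoperative=occurs, Fallback branch inoperative=not → not all inputs occur → does not occur.
Actuation path down [OR]: Radar is inoperative=not, Right CAN bus is out=not → no input occurs → does not occur.
Planning chain lost [AND]: Right fallback module stuck=not, South brake controller is inoperative=occurs → not all inputs occur → does not occur.
Redundant channel fails [AND]: Planning chain lost=not, C perception node failed=not → not all inputs occur → does not occur.
Autonomous vehicle fails to stop [OR]: Perception stack unavailable=not, Actuation path down=not, Redundant channel fails=not, Lower front camera stuck=not → no input occurs → does not occur.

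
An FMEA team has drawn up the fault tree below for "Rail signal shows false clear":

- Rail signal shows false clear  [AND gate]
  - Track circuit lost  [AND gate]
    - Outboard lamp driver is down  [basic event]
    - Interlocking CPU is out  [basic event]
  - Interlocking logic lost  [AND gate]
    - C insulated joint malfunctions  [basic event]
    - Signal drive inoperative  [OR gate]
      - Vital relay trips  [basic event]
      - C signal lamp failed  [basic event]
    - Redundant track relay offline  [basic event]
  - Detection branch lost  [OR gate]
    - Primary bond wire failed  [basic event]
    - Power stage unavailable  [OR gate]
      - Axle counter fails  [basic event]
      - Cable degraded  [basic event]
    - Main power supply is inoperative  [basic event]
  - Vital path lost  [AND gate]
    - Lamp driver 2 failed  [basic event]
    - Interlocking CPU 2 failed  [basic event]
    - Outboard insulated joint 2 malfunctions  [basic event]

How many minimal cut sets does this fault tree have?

Track circuit lost [AND]: one cut set from each child combined → 1 × 1 = 1 cut set(s).
Signal drive inoperative [OR]: union of children's cut sets → 2 cut set(s).
Interlocking logic lost [AND]: one cut set from each child combined → 1 × 2 × 1 = 2 cut set(s).
Power stage unavailable [OR]: union of children's cut sets → 2 cut set(s).
Detection branch lost [OR]: union of children's cut sets → 4 cut set(s).
Vital path lost [AND]: one cut set from each child combined → 1 × 1 × 1 = 1 cut set(s).
Rail signal shows false clear [AND]: one cut set from each child combined → 1 × 2 × 4 × 1 = 8 cut set(s).
Minimal cut sets: {C insulated joint malfunctions, Interlocking CPU 2 failed, Interlocking CPU is out, Lamp driver 2 failed, Outboard insulated joint 2 malfunctions, Outboard lamp driver is down, Primary bond wire failed, Redundant track relay offline, Vital relay trips}; {Axle counter fails, C insulated joint malfunctions, Interlocking CPU 2 failed, Interlocking CPU is out, Lamp driver 2 failed, Outboard insulated joint 2 malfunctions, Outboard lamp driver is down, Redundant track relay offline, Vital relay trips}; {C insulated joint malfunctions, Cable degraded, Interlocking CPU 2 failed, Interlocking CPU is out, Lamp driver 2 failed, Outboard insulated joint 2 malfunctions, Outboard lamp driver is down, Redundant track relay offline, Vital relay trips}; {C insulated joint malfunctions, Interlocking CPU 2 failed, Interlocking CPU is out, Lamp driver 2 failed, Main power supply is inoperative, Outboard insulated joint 2 malfunctions, Outboard lamp driver is down, Redundant track relay offline, Vital relay trips}; {C insulated joint malfunctions, C signal lamp failed, Interlocking CPU 2 failed, Interlocking CPU is out, Lamp driver 2 failed, Outboard insulated joint 2 malfunctions, Outboard lamp driver is down, Primary bond wire failed, Redundant track relay offline}; {Axle counter fails, C insulated joint malfunctions, C signal lamp failed, Interlocking CPU 2 failed, Interlocking CPU is out, Lamp driver 2 failed, Outboard insulated joint 2 malfunctions, Outboard lamp driver is down, Redundant track relay offline}; {C insulated joint malfunctions, C signal lamp failed, Cable degraded, Interlocking CPU 2 failed, Interlocking CPU is out, Lamp driver 2 failed, Outboard insulated joint 2 malfunctions, Outboard lamp driver is down, Redundant track relay offline}; {C insulated joint malfunctions, C signal lamp failed, Interlocking CPU 2 failed, Interlocking CPU is out, Lamp driver 2 failed, Main power supply is inoperative, Outboard insulated joint 2 malfunctions, Outboard lamp driver is down, Redundant track relay offline}.

8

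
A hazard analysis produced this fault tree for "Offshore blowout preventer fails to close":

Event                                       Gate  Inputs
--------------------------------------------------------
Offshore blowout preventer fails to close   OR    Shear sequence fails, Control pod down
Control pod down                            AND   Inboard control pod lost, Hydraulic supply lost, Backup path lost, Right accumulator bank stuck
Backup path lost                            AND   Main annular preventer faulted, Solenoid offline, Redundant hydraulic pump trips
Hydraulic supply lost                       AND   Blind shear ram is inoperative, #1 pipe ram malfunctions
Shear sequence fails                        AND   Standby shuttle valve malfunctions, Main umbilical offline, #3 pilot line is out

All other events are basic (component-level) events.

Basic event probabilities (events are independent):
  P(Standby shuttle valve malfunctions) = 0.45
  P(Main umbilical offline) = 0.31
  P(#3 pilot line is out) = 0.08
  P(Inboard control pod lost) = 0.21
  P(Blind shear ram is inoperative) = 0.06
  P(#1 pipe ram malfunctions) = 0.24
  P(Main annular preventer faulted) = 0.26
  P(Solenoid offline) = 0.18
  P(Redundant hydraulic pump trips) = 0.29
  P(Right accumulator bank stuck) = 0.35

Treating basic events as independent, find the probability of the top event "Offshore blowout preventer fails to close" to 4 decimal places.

P(Shear sequence fails) [AND] = 0.45 × 0.31 × 0.08 = 0.011160
P(Hydraulic supply lost) [AND] = 0.06 × 0.24 = 0.014400
P(Backup path lost) [AND] = 0.26 × 0.18 × 0.29 = 0.013572
P(Control pod down) [AND] = 0.21 × 0.014400 × 0.013572 × 0.35 = 0.000014
P(Offshore blowout preventer fails to close) [OR] = 1 − (1−0.011160) × (1−0.000014) = 0.011174
Rounded to 4 decimal places: P(Offshore blowout preventer fails to close) ≈ 0.0112.

0.0112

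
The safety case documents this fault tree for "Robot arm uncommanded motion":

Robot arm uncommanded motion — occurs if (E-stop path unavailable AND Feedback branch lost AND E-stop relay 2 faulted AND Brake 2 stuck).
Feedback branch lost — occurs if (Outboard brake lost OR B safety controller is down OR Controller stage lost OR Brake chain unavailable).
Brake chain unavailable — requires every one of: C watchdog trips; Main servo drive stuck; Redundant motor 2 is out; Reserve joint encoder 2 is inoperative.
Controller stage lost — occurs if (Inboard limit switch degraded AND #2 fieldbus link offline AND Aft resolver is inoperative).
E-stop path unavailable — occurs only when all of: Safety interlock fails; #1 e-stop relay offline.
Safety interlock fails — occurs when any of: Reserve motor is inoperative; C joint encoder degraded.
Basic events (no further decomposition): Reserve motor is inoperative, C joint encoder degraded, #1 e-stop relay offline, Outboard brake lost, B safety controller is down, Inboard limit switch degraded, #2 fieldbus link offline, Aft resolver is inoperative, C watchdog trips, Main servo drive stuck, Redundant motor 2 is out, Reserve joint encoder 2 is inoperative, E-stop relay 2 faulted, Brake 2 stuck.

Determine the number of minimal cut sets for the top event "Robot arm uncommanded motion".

Safety interlock fails [OR]: union of children's cut sets → 2 cut set(s).
E-stop path unavailable [AND]: one cut set from each child combined → 2 × 1 = 2 cut set(s).
Controller stage lost [AND]: one cut set from each child combined → 1 × 1 × 1 = 1 cut set(s).
Brake chain unavailable [AND]: one cut set from each child combined → 1 × 1 × 1 × 1 = 1 cut set(s).
Feedback branch lost [OR]: union of children's cut sets → 4 cut set(s).
Robot arm uncommanded motion [AND]: one cut set from each child combined → 2 × 4 × 1 × 1 = 8 cut set(s).
Minimal cut sets: {#1 e-stop relay offline, Brake 2 stuck, E-stop relay 2 faulted, Outboard brake lost, Reserve motor is inoperative}; {#1 e-stop relay offline, B safety controller is down, Brake 2 stuck, E-stop relay 2 faulted, Reserve motor is inoperative}; {#1 e-stop relay offline, #2 fieldbus link offline, Aft resolver is inoperative, Brake 2 stuck, E-stop relay 2 faulted, Inboard limit switch degraded, Reserve motor is inoperative}; {#1 e-stop relay offline, Brake 2 stuck, C watchdog trips, E-stop relay 2 faulted, Main servo drive stuck, Redundant motor 2 is out, Reserve joint encoder 2 is inoperative, Reserve motor is inoperative}; {#1 e-stop relay offline, Brake 2 stuck, C joint encoder degraded, E-stop relay 2 faulted, Outboard brake lost}; {#1 e-stop relay offline, B safety controller is down, Brake 2 stuck, C joint encoder degraded, E-stop relay 2 faulted}; {#1 e-stop relay offline, #2 fieldbus link offline, Aft resolver is inoperative, Brake 2 stuck, C joint encoder degraded, E-stop relay 2 faulted, Inboard limit switch degraded}; {#1 e-stop relay offline, Brake 2 stuck, C joint encoder degraded, C watchdog trips, E-stop relay 2 faulted, Main servo drive stuck, Redundant motor 2 is out, Reserve joint encoder 2 is inoperative}.

8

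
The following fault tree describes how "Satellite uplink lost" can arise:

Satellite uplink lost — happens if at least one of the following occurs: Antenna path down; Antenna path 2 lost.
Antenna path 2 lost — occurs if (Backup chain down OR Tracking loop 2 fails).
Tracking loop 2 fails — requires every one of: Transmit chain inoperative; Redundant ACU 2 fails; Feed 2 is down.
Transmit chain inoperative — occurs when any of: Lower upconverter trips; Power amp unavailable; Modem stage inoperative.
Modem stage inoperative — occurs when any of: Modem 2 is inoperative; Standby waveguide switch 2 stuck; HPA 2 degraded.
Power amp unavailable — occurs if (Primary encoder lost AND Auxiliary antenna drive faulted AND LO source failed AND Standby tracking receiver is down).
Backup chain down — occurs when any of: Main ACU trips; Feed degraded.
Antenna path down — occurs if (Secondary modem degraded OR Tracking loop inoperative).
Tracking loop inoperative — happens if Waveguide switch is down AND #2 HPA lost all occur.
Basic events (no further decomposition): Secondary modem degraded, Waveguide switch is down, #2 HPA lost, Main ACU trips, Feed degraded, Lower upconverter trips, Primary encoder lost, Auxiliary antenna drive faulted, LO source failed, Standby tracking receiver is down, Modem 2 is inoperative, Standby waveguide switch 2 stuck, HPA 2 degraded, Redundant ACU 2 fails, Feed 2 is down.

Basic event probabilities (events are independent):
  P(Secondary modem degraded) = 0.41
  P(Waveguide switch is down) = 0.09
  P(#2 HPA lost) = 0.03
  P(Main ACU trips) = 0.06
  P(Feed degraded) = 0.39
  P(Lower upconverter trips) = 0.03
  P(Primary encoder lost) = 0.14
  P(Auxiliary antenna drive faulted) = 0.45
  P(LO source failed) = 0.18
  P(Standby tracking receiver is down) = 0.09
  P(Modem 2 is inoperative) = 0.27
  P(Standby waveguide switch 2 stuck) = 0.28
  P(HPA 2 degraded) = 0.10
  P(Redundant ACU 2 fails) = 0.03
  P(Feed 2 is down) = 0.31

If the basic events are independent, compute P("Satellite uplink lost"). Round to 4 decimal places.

P(Tracking loop inoperative) [AND] = 0.09 × 0.03 = 0.002700
P(Antenna path down) [OR] = 1 − (1−0.41) × (1−0.002700) = 0.411593
P(Backup chain down) [OR] = 1 − (1−0.06) × (1−0.39) = 0.426600
P(Power amp unavailable) [AND] = 0.14 × 0.45 × 0.18 × 0.09 = 0.001021
P(Modem stage inoperative) [OR] = 1 − (1−0.27) × (1−0.28) × (1−0.10) = 0.526960
P(Transmit chain inoperative) [OR] = 1 − (1−0.03) × (1−0.001021) × (1−0.526960) = 0.541620
P(Tracking loop 2 fails) [AND] = 0.541620 × 0.03 × 0.31 = 0.005037
P(Antenna path 2 lost) [OR] = 1 − (1−0.426600) × (1−0.005037) = 0.429488
P(Satellite uplink lost) [OR] = 1 − (1−0.411593) × (1−0.429488) = 0.664307
Rounded to 4 decimal places: P(Satellite uplink lost) ≈ 0.6643.

0.6643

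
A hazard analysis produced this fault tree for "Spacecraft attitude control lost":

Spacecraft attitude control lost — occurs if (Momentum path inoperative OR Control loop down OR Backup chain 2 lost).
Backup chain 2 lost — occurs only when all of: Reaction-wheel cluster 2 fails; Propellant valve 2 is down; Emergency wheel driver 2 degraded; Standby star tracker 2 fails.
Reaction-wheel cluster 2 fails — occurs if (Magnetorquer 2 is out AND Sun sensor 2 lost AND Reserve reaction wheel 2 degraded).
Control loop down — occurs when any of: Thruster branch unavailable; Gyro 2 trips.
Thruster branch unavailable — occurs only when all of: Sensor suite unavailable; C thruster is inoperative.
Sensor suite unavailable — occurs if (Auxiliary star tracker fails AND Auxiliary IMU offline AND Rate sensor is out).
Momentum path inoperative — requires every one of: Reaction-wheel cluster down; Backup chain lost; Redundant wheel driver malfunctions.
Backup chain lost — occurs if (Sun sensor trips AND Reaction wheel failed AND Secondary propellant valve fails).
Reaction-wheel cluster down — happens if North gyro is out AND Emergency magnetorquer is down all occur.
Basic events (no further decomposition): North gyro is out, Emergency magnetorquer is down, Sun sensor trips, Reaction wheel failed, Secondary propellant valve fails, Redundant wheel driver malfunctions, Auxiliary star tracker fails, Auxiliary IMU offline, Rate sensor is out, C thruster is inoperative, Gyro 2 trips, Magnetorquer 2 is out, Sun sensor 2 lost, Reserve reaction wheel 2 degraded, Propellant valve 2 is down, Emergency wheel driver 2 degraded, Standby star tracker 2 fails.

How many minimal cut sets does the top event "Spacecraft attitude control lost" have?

4

Reaction-wheel cluster down [AND]: one cut set from each child combined → 1 × 1 = 1 cut set(s).
Backup chain lost [AND]: one cut set from each child combined → 1 × 1 × 1 = 1 cut set(s).
Momentum path inoperative [AND]: one cut set from each child combined → 1 × 1 × 1 = 1 cut set(s).
Sensor suite unavailable [AND]: one cut set from each child combined → 1 × 1 × 1 = 1 cut set(s).
Thruster branch unavailable [AND]: one cut set from each child combined → 1 × 1 = 1 cut set(s).
Control loop down [OR]: union of children's cut sets → 2 cut set(s).
Reaction-wheel cluster 2 fails [AND]: one cut set from each child combined → 1 × 1 × 1 = 1 cut set(s).
Backup chain 2 lost [AND]: one cut set from each child combined → 1 × 1 × 1 × 1 = 1 cut set(s).
Spacecraft attitude control lost [OR]: union of children's cut sets → 4 cut set(s).
Minimal cut sets: {Emergency magnetorquer is down, North gyro is out, Reaction wheel failed, Redundant wheel driver malfunctions, Secondary propellant valve fails, Sun sensor trips}; {Auxiliary IMU offline, Auxiliary star tracker fails, C thruster is inoperative, Rate sensor is out}; {Gyro 2 trips}; {Emergency wheel driver 2 degraded, Magnetorquer 2 is out, Propellant valve 2 is down, Reserve reaction wheel 2 degraded, Standby star tracker 2 fails, Sun sensor 2 lost}.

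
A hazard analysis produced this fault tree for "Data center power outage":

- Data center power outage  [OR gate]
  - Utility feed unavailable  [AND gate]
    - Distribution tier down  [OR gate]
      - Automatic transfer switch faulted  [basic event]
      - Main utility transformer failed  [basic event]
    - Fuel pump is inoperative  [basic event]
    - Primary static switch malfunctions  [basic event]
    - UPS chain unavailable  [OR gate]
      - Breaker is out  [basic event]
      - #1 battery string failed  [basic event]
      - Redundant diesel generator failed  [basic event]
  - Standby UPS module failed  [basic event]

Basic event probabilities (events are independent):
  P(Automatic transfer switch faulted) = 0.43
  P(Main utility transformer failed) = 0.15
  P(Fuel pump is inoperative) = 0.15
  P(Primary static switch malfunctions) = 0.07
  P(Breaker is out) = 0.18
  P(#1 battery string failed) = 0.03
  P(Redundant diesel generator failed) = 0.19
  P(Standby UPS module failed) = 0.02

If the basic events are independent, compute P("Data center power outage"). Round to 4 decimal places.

0.0219

P(Distribution tier down) [OR] = 1 − (1−0.43) × (1−0.15) = 0.515500
P(UPS chain unavailable) [OR] = 1 − (1−0.18) × (1−0.03) × (1−0.19) = 0.355726
P(Utility feed unavailable) [AND] = 0.515500 × 0.15 × 0.07 × 0.355726 = 0.001925
P(Data center power outage) [OR] = 1 − (1−0.001925) × (1−0.02) = 0.021887
Rounded to 4 decimal places: P(Data center power outage) ≈ 0.0219.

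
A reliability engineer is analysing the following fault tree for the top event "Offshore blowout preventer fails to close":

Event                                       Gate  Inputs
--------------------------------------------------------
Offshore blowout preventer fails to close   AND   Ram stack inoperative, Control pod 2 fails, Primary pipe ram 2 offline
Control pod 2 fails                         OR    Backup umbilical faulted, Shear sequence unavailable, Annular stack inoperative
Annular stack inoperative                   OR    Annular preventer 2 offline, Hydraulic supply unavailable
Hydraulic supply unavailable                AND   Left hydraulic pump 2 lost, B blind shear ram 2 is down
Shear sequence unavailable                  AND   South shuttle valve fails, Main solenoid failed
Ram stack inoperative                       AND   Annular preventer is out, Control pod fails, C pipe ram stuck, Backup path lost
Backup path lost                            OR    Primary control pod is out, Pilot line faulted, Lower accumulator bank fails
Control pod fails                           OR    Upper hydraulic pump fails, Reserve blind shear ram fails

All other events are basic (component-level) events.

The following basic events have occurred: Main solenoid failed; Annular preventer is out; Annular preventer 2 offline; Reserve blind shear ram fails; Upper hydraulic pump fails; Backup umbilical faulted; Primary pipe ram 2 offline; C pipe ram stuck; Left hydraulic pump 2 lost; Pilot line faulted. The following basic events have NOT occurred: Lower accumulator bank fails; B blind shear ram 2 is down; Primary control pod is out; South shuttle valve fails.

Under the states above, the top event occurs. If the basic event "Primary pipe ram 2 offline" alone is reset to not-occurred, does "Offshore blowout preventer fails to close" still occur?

No

Counterfactual: set "Primary pipe ram 2 offline" to not occurred.
Control pod fails [OR]: Upper hydraulic pump fails=occurs, Reserve blind shear ram fails=occurs → at least one input occurs → occurs.
Backup path lost [OR]: Primary control pod is out=not, Pilot line faulted=occurs, Lower accumulator bank fails=not → at least one input occurs → occurs.
Ram stack inoperative [AND]: Annular preventer is out=occurs, Control pod fails=occurs, C pipe ram stuck=occurs, Backup path lost=occurs → all inputs occur → occurs.
Shear sequence unavailable [AND]: South shuttle valve fails=not, Main solenoid failed=occurs → not all inputs occur → does not occur.
Hydraulic supply unavailable [AND]: Left hydraulic pump 2 lost=occurs, B blind shear ram 2 is down=not → not all inputs occur → does not occur.
Annular stack inoperative [OR]: Annular preventer 2 offline=occurs, Hydraulic supply unavailable=not → at least one input occurs → occurs.
Control pod 2 fails [OR]: Backup umbilical faulted=occurs, Shear sequence unavailable=not, Annular stack inoperative=occurs → at least one input occurs → occurs.
Offshore blowout preventer fails to close [AND]: Ram stack inoperative=occurs, Control pod 2 fails=occurs, Primary pipe ram 2 offline=not → not all inputs occur → does not occur.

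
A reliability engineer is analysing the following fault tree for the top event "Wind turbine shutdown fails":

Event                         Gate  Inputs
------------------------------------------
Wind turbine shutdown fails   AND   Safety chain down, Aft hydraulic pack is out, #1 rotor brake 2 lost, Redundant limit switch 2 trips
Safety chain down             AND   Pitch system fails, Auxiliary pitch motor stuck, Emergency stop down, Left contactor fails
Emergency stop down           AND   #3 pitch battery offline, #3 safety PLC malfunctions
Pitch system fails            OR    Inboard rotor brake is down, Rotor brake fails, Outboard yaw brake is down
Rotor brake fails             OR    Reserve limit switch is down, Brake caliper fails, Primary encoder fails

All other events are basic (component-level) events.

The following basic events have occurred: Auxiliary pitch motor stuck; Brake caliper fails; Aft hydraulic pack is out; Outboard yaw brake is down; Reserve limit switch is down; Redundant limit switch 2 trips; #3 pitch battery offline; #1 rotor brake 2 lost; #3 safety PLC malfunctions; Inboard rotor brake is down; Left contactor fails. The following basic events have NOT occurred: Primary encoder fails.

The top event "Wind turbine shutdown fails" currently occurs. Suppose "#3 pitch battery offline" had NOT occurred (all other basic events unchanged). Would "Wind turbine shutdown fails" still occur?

Counterfactual: set "#3 pitch battery offline" to not occurred.
Rotor brake fails [OR]: Reserve limit switch is down=occurs, Brake caliper fails=occurs, Primary encoder fails=not → at least one input occurs → occurs.
Pitch system fails [OR]: Inboard rotor brake is down=occurs, Rotor brake fails=occurs, Outboard yaw brake is down=occurs → at least one input occurs → occurs.
Emergency stop down [AND]: #3 pitch battery offline=not, #3 safety PLC malfunctions=occurs → not all inputs occur → does not occur.
Safety chain down [AND]: Pitch system fails=occurs, Auxiliary pitch motor stuck=occurs, Emergency stop down=not, Left contactor fails=occurs → not all inputs occur → does not occur.
Wind turbine shutdown fails [AND]: Safety chain down=not, Aft hydraulic pack is out=occurs, #1 rotor brake 2 lost=occurs, Redundant limit switch 2 trips=occurs → not all inputs occur → does not occur.

No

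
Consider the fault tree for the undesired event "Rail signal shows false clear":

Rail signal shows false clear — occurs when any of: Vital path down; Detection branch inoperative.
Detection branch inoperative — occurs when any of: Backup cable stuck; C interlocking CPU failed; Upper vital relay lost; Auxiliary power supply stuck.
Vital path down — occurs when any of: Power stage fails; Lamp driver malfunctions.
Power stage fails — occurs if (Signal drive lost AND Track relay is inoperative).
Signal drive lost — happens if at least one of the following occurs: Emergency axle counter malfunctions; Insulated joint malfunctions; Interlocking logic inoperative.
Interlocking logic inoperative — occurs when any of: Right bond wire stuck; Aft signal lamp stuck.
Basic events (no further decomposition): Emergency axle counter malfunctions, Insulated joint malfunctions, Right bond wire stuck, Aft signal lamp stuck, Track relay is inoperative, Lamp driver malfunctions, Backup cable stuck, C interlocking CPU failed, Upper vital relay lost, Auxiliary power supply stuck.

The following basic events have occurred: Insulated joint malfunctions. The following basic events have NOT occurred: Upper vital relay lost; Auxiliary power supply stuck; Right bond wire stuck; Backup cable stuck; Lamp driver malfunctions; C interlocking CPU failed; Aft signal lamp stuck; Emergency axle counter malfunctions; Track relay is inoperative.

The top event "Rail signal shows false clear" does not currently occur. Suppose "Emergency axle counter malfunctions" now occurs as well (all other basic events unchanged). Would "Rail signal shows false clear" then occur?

Counterfactual: set "Emergency axle counter malfunctions" to occurred.
Interlocking logic inoperative [OR]: Right bond wire stuck=not, Aft signal lamp stuck=not → no input occurs → does not occur.
Signal drive lost [OR]: Emergency axle counter malfunctions=occurs, Insulated joint malfunctions=occurs, Interlocking logic inoperative=not → at least one input occurs → occurs.
Power stage fails [AND]: Signal drive lost=occurs, Track relay is inoperative=not → not all inputs occur → does not occur.
Vital path down [OR]: Power stage fails=not, Lamp driver malfunctions=not → no input occurs → does not occur.
Detection branch inoperative [OR]: Backup cable stuck=not, C interlocking CPU failed=not, Upper vital relay lost=not, Auxiliary power supply stuck=not → no input occurs → does not occur.
Rail signal shows false clear [OR]: Vital path down=not, Detection branch inoperative=not → no input occurs → does not occur.

No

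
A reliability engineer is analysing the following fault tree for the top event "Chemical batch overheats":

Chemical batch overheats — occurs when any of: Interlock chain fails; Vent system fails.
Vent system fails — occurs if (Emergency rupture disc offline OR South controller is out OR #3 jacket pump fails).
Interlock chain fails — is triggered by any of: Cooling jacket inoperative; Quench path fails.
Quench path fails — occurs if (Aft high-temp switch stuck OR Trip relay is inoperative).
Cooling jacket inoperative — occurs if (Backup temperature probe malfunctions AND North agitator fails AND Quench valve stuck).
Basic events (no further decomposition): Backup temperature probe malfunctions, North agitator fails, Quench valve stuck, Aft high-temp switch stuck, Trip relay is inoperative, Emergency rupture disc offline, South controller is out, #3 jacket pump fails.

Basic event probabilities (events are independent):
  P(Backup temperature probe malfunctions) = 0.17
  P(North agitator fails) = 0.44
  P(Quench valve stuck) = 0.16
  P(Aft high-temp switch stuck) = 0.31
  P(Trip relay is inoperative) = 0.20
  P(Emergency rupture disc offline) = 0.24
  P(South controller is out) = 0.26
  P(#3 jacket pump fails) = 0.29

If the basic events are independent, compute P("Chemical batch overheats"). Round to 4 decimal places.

0.7822

P(Cooling jacket inoperative) [AND] = 0.17 × 0.44 × 0.16 = 0.011968
P(Quench path fails) [OR] = 1 − (1−0.31) × (1−0.20) = 0.448000
P(Interlock chain fails) [OR] = 1 − (1−0.011968) × (1−0.448000) = 0.454606
P(Vent system fails) [OR] = 1 − (1−0.24) × (1−0.26) × (1−0.29) = 0.600696
P(Chemical batch overheats) [OR] = 1 − (1−0.454606) × (1−0.600696) = 0.782222
Rounded to 4 decimal places: P(Chemical batch overheats) ≈ 0.7822.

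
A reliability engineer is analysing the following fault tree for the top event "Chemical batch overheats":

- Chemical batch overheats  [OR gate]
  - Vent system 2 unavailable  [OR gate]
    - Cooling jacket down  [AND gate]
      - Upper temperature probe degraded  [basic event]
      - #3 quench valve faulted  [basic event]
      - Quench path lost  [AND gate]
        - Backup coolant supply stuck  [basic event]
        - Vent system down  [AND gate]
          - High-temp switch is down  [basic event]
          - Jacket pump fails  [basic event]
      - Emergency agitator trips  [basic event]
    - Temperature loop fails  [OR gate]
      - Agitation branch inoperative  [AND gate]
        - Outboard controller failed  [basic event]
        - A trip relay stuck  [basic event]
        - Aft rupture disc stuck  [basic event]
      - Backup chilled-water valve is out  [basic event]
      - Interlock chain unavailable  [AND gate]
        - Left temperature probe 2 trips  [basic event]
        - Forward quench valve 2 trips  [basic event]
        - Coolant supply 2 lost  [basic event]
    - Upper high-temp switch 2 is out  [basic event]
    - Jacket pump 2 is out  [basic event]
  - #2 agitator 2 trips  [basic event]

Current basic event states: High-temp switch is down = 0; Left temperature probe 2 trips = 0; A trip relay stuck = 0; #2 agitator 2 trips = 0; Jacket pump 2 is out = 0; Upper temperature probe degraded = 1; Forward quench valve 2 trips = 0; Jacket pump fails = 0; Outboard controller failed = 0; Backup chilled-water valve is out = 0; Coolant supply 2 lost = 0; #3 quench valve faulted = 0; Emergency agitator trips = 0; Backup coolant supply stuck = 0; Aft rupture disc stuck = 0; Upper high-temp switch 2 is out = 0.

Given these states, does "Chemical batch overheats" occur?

No

Vent system down [AND]: High-temp switch is down=not, Jacket pump fails=not → not all inputs occur → does not occur.
Quench path lost [AND]: Backup coolant supply stuck=not, Vent system down=not → not all inputs occur → does not occur.
Cooling jacket down [AND]: Upper temperature probe degraded=occurs, #3 quench valve faulted=not, Quench path lost=not, Emergency agitator trips=not → not all inputs occur → does not occur.
Agitation branch inoperative [AND]: Outboard controller failed=not, A trip relay stuck=not, Aft rupture disc stuck=not → not all inputs occur → does not occur.
Interlock chain unavailable [AND]: Left temperature probe 2 trips=not, Forward quench valve 2 trips=not, Coolant supply 2 lost=not → not all inputs occur → does not occur.
Temperature loop fails [OR]: Agitation branch inoperative=not, Backup chilled-water valve is out=not, Interlock chain unavailable=not → no input occurs → does not occur.
Vent system 2 unavailable [OR]: Cooling jacket down=not, Temperature loop fails=not, Upper high-temp switch 2 is out=not, Jacket pump 2 is out=not → no input occurs → does not occur.
Chemical batch overheats [OR]: Vent system 2 unavailable=not, #2 agitator 2 trips=not → no input occurs → does not occur.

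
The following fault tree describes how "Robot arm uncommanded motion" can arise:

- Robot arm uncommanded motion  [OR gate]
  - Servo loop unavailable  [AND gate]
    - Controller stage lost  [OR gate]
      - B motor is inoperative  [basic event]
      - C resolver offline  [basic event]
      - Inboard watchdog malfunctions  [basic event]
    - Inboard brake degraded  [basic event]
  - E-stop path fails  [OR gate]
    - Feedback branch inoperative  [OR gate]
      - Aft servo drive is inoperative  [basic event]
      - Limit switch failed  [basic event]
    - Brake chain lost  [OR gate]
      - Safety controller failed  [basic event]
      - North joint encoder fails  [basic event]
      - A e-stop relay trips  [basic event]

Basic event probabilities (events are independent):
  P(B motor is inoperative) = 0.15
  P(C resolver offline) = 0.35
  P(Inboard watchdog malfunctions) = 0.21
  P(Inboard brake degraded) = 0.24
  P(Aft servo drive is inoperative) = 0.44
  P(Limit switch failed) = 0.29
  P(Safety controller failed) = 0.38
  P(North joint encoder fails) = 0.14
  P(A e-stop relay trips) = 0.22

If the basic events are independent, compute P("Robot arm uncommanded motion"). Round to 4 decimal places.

0.8570

P(Controller stage lost) [OR] = 1 − (1−0.15) × (1−0.35) × (1−0.21) = 0.563525
P(Servo loop unavailable) [AND] = 0.563525 × 0.24 = 0.135246
P(Feedback branch inoperative) [OR] = 1 − (1−0.44) × (1−0.29) = 0.602400
P(Brake chain lost) [OR] = 1 − (1−0.38) × (1−0.14) × (1−0.22) = 0.584104
P(E-stop path fails) [OR] = 1 − (1−0.602400) × (1−0.584104) = 0.834640
P(Robot arm uncommanded motion) [OR] = 1 − (1−0.135246) × (1−0.834640) = 0.857004
Rounded to 4 decimal places: P(Robot arm uncommanded motion) ≈ 0.8570.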